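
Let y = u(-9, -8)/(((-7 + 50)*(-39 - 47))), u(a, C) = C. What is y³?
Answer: 64/6321363049 ≈ 1.0124e-8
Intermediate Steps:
y = 4/1849 (y = -8*1/((-39 - 47)*(-7 + 50)) = -8/(43*(-86)) = -8/(-3698) = -8*(-1/3698) = 4/1849 ≈ 0.0021633)
y³ = (4/1849)³ = 64/6321363049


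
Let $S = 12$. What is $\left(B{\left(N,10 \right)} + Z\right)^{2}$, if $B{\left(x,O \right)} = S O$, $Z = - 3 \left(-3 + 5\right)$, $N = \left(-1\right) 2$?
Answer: $12996$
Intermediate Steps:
$N = -2$
$Z = -6$ ($Z = \left(-3\right) 2 = -6$)
$B{\left(x,O \right)} = 12 O$
$\left(B{\left(N,10 \right)} + Z\right)^{2} = \left(12 \cdot 10 - 6\right)^{2} = \left(120 - 6\right)^{2} = 114^{2} = 12996$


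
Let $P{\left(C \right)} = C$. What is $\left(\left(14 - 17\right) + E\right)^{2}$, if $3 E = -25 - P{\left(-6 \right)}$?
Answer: $\frac{784}{9} \approx 87.111$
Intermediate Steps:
$E = - \frac{19}{3}$ ($E = \frac{-25 - -6}{3} = \frac{-25 + 6}{3} = \frac{1}{3} \left(-19\right) = - \frac{19}{3} \approx -6.3333$)
$\left(\left(14 - 17\right) + E\right)^{2} = \left(\left(14 - 17\right) - \frac{19}{3}\right)^{2} = \left(-3 - \frac{19}{3}\right)^{2} = \left(- \frac{28}{3}\right)^{2} = \frac{784}{9}$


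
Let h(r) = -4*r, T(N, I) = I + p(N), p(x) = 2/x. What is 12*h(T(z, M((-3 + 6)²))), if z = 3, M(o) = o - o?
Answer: -32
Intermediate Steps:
M(o) = 0
T(N, I) = I + 2/N
12*h(T(z, M((-3 + 6)²))) = 12*(-4*(0 + 2/3)) = 12*(-4*(0 + 2*(⅓))) = 12*(-4*(0 + ⅔)) = 12*(-4*⅔) = 12*(-8/3) = -32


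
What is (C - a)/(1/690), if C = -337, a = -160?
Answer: -122130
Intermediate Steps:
(C - a)/(1/690) = (-337 - 1*(-160))/(1/690) = (-337 + 160)/(1/690) = -177*690 = -122130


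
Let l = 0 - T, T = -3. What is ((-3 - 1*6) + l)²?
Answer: 36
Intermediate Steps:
l = 3 (l = 0 - 1*(-3) = 0 + 3 = 3)
((-3 - 1*6) + l)² = ((-3 - 1*6) + 3)² = ((-3 - 6) + 3)² = (-9 + 3)² = (-6)² = 36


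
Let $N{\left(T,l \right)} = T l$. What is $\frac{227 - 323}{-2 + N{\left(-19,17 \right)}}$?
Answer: $\frac{96}{325} \approx 0.29538$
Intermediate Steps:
$\frac{227 - 323}{-2 + N{\left(-19,17 \right)}} = \frac{227 - 323}{-2 - 323} = - \frac{96}{-2 - 323} = - \frac{96}{-325} = \left(-96\right) \left(- \frac{1}{325}\right) = \frac{96}{325}$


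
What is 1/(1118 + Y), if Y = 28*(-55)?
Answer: -1/422 ≈ -0.0023697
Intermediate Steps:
Y = -1540
1/(1118 + Y) = 1/(1118 - 1540) = 1/(-422) = -1/422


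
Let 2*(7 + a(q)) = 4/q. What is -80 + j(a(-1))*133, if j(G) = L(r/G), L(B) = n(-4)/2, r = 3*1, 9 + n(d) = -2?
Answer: -1623/2 ≈ -811.50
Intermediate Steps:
n(d) = -11 (n(d) = -9 - 2 = -11)
a(q) = -7 + 2/q (a(q) = -7 + (4/q)/2 = -7 + 2/q)
r = 3
L(B) = -11/2
j(G) = -11/2
-80 + j(a(-1))*133 = -80 - 11/2*133 = -80 - 1463/2 = -1623/2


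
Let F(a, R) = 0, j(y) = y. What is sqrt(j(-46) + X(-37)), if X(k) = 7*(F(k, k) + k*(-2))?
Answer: 2*sqrt(118) ≈ 21.726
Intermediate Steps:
X(k) = -14*k (X(k) = 7*(0 + k*(-2)) = 7*(0 - 2*k) = 7*(-2*k) = -14*k)
sqrt(j(-46) + X(-37)) = sqrt(-46 - 14*(-37)) = sqrt(-46 + 518) = sqrt(472) = 2*sqrt(118)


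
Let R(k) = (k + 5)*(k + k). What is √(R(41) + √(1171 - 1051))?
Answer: √(3772 + 2*√30) ≈ 61.506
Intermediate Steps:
R(k) = 2*k*(5 + k) (R(k) = (5 + k)*(2*k) = 2*k*(5 + k))
√(R(41) + √(1171 - 1051)) = √(2*41*(5 + 41) + √(1171 - 1051)) = √(2*41*46 + √120) = √(3772 + 2*√30)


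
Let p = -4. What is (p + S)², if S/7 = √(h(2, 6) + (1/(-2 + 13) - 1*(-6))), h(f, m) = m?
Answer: 6693/11 - 56*√1463/11 ≈ 413.73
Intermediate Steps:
S = 7*√1463/11 (S = 7*√(6 + (1/(-2 + 13) - 1*(-6))) = 7*√(6 + (1/11 + 6)) = 7*√(6 + 67/11) = 7*√(133/11) = 7*(√1463/11) = 7*√1463/11 ≈ 24.340)
(p + S)² = (-4 + 7*√1463/11)²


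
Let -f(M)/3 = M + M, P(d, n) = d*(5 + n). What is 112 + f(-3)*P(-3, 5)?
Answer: -428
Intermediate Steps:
f(M) = -6*M (f(M) = -3*(M + M) = -6*M)
112 + f(-3)*P(-3, 5) = 112 + (-6*(-3))*(-3*(5 + 5)) = 112 + 18*(-3*10) = 112 + 18*(-30) = 112 - 540 = -428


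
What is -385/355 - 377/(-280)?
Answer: 5207/19880 ≈ 0.26192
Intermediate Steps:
-385/355 - 377/(-280) = -385*1/355 - 377*(-1/280) = -77/71 + 377/280 = 5207/19880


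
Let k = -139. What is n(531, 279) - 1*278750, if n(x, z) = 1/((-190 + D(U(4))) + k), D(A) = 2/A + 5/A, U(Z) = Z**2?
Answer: -1465388766/5257 ≈ -2.7875e+5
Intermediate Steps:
D(A) = 7/A
n(x, z) = -16/5257 (n(x, z) = 1/((-190 + 7/(4**2)) - 139) = 1/((-190 + 7/16) - 139) = 1/(-3033/16 - 139) = 1/(-5257/16) = -16/5257)
n(531, 279) - 1*278750 = -16/5257 - 1*278750 = -16/5257 - 278750 = -1465388766/5257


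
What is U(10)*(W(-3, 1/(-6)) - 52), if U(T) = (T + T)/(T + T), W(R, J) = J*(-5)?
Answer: -307/6 ≈ -51.167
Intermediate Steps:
W(R, J) = -5*J
U(T) = 1 (U(T) = (2*T)/((2*T)) = (2*T)*(1/(2*T)) = 1)
U(10)*(W(-3, 1/(-6)) - 52) = 1*(-5/(-6) - 52) = 1*(-5*(-1/6) - 52) = 1*(5/6 - 52) = 1*(-307/6) = -307/6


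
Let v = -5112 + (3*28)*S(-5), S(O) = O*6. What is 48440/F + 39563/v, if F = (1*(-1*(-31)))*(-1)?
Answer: -370920533/236592 ≈ -1567.8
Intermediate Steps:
S(O) = 6*O
F = -31 (F = (1*31)*(-1) = 31*(-1) = -31)
v = -7632 (v = -5112 + (3*28)*(6*(-5)) = -5112 + 84*(-30) = -5112 - 2520 = -7632)
48440/F + 39563/v = 48440/(-31) + 39563/(-7632) = 48440*(-1/31) + 39563*(-1/7632) = -48440/31 - 39563/7632 = -370920533/236592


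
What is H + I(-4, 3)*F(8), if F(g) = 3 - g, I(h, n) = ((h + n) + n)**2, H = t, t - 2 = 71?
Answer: 53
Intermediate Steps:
t = 73 (t = 2 + 71 = 73)
H = 73
I(h, n) = (h + 2*n)**2
H + I(-4, 3)*F(8) = 73 + (-4 + 2*3)**2*(3 - 1*8) = 73 + (-4 + 6)**2*(3 - 8) = 73 + 2**2*(-5) = 73 + 4*(-5) = 73 - 20 = 53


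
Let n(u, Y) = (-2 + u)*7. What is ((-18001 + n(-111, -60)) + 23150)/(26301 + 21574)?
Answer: 4358/47875 ≈ 0.091029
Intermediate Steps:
n(u, Y) = -14 + 7*u
((-18001 + n(-111, -60)) + 23150)/(26301 + 21574) = ((-18001 + (-14 + 7*(-111))) + 23150)/(26301 + 21574) = ((-18001 + (-14 - 777)) + 23150)/47875 = ((-18001 - 791) + 23150)*(1/47875) = (-18792 + 23150)*(1/47875) = 4358*(1/47875) = 4358/47875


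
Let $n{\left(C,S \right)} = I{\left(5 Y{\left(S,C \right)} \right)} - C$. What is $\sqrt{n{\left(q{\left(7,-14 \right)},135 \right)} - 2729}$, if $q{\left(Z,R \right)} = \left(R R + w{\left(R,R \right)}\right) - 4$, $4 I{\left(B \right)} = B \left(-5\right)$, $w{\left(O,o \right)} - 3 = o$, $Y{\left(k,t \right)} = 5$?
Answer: $\frac{i \sqrt{11765}}{2} \approx 54.233 i$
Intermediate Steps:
$w{\left(O,o \right)} = 3 + o$
$I{\left(B \right)} = - \frac{5 B}{4}$ ($I{\left(B \right)} = \frac{B \left(-5\right)}{4} = \frac{\left(-5\right) B}{4} = - \frac{5 B}{4}$)
$q{\left(Z,R \right)} = -1 + R + R^{2}$ ($q{\left(Z,R \right)} = \left(R R + \left(3 + R\right)\right) - 4 = \left(R^{2} + \left(3 + R\right)\right) - 4 = \left(3 + R + R^{2}\right) - 4 = -1 + R + R^{2}$)
$n{\left(C,S \right)} = - \frac{125}{4} - C$ ($n{\left(C,S \right)} = - \frac{5 \cdot 5 \cdot 5}{4} - C = \left(- \frac{5}{4}\right) 25 - C = - \frac{125}{4} - C$)
$\sqrt{n{\left(q{\left(7,-14 \right)},135 \right)} - 2729} = \sqrt{\left(- \frac{125}{4} - \left(-1 - 14 + \left(-14\right)^{2}\right)\right) - 2729} = \sqrt{\left(- \frac{125}{4} - \left(-1 - 14 + 196\right)\right) - 2729} = \sqrt{\left(- \frac{125}{4} - 181\right) - 2729} = \sqrt{- \frac{849}{4} - 2729} = \sqrt{- \frac{11765}{4}} = \frac{i \sqrt{11765}}{2}$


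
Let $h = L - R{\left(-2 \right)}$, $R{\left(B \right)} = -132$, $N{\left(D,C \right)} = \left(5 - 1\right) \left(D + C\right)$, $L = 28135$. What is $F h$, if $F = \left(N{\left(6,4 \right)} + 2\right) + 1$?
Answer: $1215481$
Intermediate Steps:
$N{\left(D,C \right)} = 4 C + 4 D$ ($N{\left(D,C \right)} = 4 \left(C + D\right) = 4 C + 4 D$)
$F = 43$ ($F = \left(\left(4 \cdot 4 + 4 \cdot 6\right) + 2\right) + 1 = \left(\left(16 + 24\right) + 2\right) + 1 = \left(40 + 2\right) + 1 = 42 + 1 = 43$)
$h = 28267$ ($h = 28135 - -132 = 28135 + 132 = 28267$)
$F h = 43 \cdot 28267 = 1215481$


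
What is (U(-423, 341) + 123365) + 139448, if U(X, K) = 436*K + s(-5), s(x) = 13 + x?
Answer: 411497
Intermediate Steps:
U(X, K) = 8 + 436*K (U(X, K) = 436*K + (13 - 5) = 436*K + 8 = 8 + 436*K)
(U(-423, 341) + 123365) + 139448 = ((8 + 436*341) + 123365) + 139448 = ((8 + 148676) + 123365) + 139448 = (148684 + 123365) + 139448 = 272049 + 139448 = 411497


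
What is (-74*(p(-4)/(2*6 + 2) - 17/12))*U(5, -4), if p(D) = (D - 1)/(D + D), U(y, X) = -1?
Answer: -17057/168 ≈ -101.53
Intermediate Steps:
p(D) = (-1 + D)/(2*D) (p(D) = (-1 + D)/((2*D)) = (-1 + D)*(1/(2*D)) = (-1 + D)/(2*D))
(-74*(p(-4)/(2*6 + 2) - 17/12))*U(5, -4) = -74*(((½)*(-1 - 4)/(-4))/(2*6 + 2) - 17/12)*(-1) = -74*(((½)*(-¼)*(-5))/(12 + 2) - 17*1/12)*(-1) = -74*((5/8)/14 - 17/12)*(-1) = -74*((5/8)*(1/14) - 17/12)*(-1) = -74*(5/112 - 17/12)*(-1) = -74*(-461/336)*(-1) = (17057/168)*(-1) = -17057/168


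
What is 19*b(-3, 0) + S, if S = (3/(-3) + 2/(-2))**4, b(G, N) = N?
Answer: 16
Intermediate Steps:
S = 16 (S = (3*(-1/3) + 2*(-1/2))**4 = (-1 - 1)**4 = (-2)**4 = 16)
19*b(-3, 0) + S = 19*0 + 16 = 0 + 16 = 16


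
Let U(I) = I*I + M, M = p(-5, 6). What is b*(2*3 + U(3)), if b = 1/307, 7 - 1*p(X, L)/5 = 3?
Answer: 35/307 ≈ 0.11401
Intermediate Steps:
p(X, L) = 20 (p(X, L) = 35 - 5*3 = 35 - 15 = 20)
b = 1/307 ≈ 0.0032573
M = 20
U(I) = 20 + I**2 (U(I) = I*I + 20 = I**2 + 20 = 20 + I**2)
b*(2*3 + U(3)) = (2*3 + (20 + 3**2))/307 = (6 + (20 + 9))/307 = (6 + 29)/307 = (1/307)*35 = 35/307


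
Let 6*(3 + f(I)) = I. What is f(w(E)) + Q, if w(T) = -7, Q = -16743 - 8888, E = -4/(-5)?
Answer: -153811/6 ≈ -25635.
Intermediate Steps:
E = ⅘ (E = -4*(-⅕) = ⅘ ≈ 0.80000)
Q = -25631
f(I) = -3 + I/6
f(w(E)) + Q = (-3 + (⅙)*(-7)) - 25631 = (-3 - 7/6) - 25631 = -25/6 - 25631 = -153811/6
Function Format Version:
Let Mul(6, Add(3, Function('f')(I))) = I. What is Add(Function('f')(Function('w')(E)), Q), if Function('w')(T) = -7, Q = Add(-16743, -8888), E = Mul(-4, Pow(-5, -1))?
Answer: Rational(-153811, 6) ≈ -25635.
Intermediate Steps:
E = Rational(4, 5) (E = Mul(-4, Rational(-1, 5)) = Rational(4, 5) ≈ 0.80000)
Q = -25631
Function('f')(I) = Add(-3, Mul(Rational(1, 6), I))
Add(Function('f')(Function('w')(E)), Q) = Add(Add(-3, Mul(Rational(1, 6), -7)), -25631) = Add(Add(-3, Rational(-7, 6)), -25631) = Add(Rational(-25, 6), -25631) = Rational(-153811, 6)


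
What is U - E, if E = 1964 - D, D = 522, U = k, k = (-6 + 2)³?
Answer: -1506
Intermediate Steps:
k = -64 (k = (-4)³ = -64)
U = -64
E = 1442 (E = 1964 - 1*522 = 1964 - 522 = 1442)
U - E = -64 - 1*1442 = -64 - 1442 = -1506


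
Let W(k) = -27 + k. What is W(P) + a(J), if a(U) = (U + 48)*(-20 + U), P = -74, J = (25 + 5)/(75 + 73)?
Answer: -5778731/5476 ≈ -1055.3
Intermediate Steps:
J = 15/74 (J = 30/148 = 30*(1/148) = 15/74 ≈ 0.20270)
a(U) = (-20 + U)*(48 + U) (a(U) = (48 + U)*(-20 + U) = (-20 + U)*(48 + U))
W(P) + a(J) = (-27 - 74) + (-960 + (15/74)**2 + 28*(15/74)) = -101 + (-960 + 225/5476 + 210/37) = -101 - 5225655/5476 = -5778731/5476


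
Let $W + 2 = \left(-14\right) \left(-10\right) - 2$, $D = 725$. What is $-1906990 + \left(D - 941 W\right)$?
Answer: $-2034241$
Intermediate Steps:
$W = 136$ ($W = -2 - -138 = -2 + \left(140 - 2\right) = -2 + 138 = 136$)
$-1906990 + \left(D - 941 W\right) = -1906990 + \left(725 - 127976\right) = -1906990 - 127251 = -2034241$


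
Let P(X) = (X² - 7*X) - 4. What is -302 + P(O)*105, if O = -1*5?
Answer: 5578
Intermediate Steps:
O = -5
P(X) = -4 + X² - 7*X
-302 + P(O)*105 = -302 + (-4 + (-5)² - 7*(-5))*105 = -302 + (-4 + 25 + 35)*105 = -302 + 56*105 = -302 + 5880 = 5578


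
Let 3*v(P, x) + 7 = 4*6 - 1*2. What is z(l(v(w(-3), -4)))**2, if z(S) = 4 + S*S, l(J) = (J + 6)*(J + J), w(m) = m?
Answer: 146506816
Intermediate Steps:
v(P, x) = 5 (v(P, x) = -7/3 + (4*6 - 1*2)/3 = -7/3 + (24 - 2)/3 = -7/3 + (1/3)*22 = -7/3 + 22/3 = 5)
l(J) = 2*J*(6 + J) (l(J) = (6 + J)*(2*J) = 2*J*(6 + J))
z(S) = 4 + S**2
z(l(v(w(-3), -4)))**2 = (4 + (2*5*(6 + 5))**2)**2 = (4 + (2*5*11)**2)**2 = (4 + 110**2)**2 = (4 + 12100)**2 = 12104**2 = 146506816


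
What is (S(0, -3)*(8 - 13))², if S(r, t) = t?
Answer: 225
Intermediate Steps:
(S(0, -3)*(8 - 13))² = (-3*(8 - 13))² = (-3*(-5))² = 15² = 225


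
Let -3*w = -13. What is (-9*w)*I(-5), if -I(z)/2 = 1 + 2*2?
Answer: 390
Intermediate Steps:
I(z) = -10 (I(z) = -2*(1 + 2*2) = -2*(1 + 4) = -2*5 = -10)
w = 13/3 (w = -⅓*(-13) = 13/3 ≈ 4.3333)
(-9*w)*I(-5) = -9*13/3*(-10) = -39*(-10) = 390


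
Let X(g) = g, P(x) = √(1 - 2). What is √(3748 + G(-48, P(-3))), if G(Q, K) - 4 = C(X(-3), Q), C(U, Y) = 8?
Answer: 4*√235 ≈ 61.319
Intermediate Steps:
P(x) = I (P(x) = √(-1) = I)
G(Q, K) = 12 (G(Q, K) = 4 + 8 = 12)
√(3748 + G(-48, P(-3))) = √(3748 + 12) = √3760 = 4*√235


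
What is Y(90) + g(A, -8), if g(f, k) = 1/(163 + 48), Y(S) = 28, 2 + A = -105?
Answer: 5909/211 ≈ 28.005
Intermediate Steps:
A = -107 (A = -2 - 105 = -107)
g(f, k) = 1/211
Y(90) + g(A, -8) = 28 + 1/211 = 5909/211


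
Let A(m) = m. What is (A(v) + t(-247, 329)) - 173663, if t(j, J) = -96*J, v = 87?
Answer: -205160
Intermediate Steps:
(A(v) + t(-247, 329)) - 173663 = (87 - 96*329) - 173663 = (87 - 31584) - 173663 = -31497 - 173663 = -205160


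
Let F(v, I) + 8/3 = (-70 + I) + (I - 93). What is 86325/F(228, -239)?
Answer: -258975/1931 ≈ -134.11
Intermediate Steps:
F(v, I) = -497/3 + 2*I (F(v, I) = -8/3 + ((-70 + I) + (I - 93)) = -8/3 + ((-70 + I) + (-93 + I)) = -8/3 + (-163 + 2*I) = -497/3 + 2*I)
86325/F(228, -239) = 86325/(-497/3 + 2*(-239)) = 86325/(-497/3 - 478) = 86325/(-1931/3) = 86325*(-3/1931) = -258975/1931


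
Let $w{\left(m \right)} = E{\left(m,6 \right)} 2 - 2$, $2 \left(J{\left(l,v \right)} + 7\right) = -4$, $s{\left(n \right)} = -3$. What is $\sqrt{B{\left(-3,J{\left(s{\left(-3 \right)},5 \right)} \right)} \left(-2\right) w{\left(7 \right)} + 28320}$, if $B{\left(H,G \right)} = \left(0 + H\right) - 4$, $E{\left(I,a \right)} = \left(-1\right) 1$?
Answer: $2 \sqrt{7066} \approx 168.12$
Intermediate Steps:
$J{\left(l,v \right)} = -9$ ($J{\left(l,v \right)} = -7 + \frac{1}{2} \left(-4\right) = -7 - 2 = -9$)
$E{\left(I,a \right)} = -1$
$w{\left(m \right)} = -4$ ($w{\left(m \right)} = \left(-1\right) 2 - 2 = -2 - 2 = -4$)
$B{\left(H,G \right)} = -4 + H$ ($B{\left(H,G \right)} = H - 4 = -4 + H$)
$\sqrt{B{\left(-3,J{\left(s{\left(-3 \right)},5 \right)} \right)} \left(-2\right) w{\left(7 \right)} + 28320} = \sqrt{\left(-4 - 3\right) \left(-2\right) \left(-4\right) + 28320} = \sqrt{\left(-7\right) \left(-2\right) \left(-4\right) + 28320} = \sqrt{14 \left(-4\right) + 28320} = \sqrt{-56 + 28320} = \sqrt{28264} = 2 \sqrt{7066}$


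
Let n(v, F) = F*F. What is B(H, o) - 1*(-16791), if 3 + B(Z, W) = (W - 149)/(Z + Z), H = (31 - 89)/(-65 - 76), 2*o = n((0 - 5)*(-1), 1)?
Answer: 3852939/232 ≈ 16608.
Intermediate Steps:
n(v, F) = F²
o = ½ (o = (½)*1² = (½)*1 = ½ ≈ 0.50000)
H = 58/141 (H = -58/(-141) = -58*(-1/141) = 58/141 ≈ 0.41135)
B(Z, W) = -3 + (-149 + W)/(2*Z) (B(Z, W) = -3 + (W - 149)/(Z + Z) = -3 + (-149 + W)/((2*Z)) = -3 + (-149 + W)*(1/(2*Z)) = -3 + (-149 + W)/(2*Z))
B(H, o) - 1*(-16791) = (-149 + ½ - 6*58/141)/(2*(58/141)) - 1*(-16791) = (½)*(141/58)*(-149 + ½ - 116/47) + 16791 = (½)*(141/58)*(-14191/94) + 16791 = -42573/232 + 16791 = 3852939/232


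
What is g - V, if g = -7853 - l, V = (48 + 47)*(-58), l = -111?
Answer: -2232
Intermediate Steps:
V = -5510 (V = 95*(-58) = -5510)
g = -7742 (g = -7853 - 1*(-111) = -7853 + 111 = -7742)
g - V = -7742 - 1*(-5510) = -7742 + 5510 = -2232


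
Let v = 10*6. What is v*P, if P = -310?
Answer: -18600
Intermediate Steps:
v = 60
v*P = 60*(-310) = -18600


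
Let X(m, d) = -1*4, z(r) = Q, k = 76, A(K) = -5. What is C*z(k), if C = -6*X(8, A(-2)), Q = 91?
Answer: 2184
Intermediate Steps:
z(r) = 91
X(m, d) = -4
C = 24 (C = -6*(-4) = 24)
C*z(k) = 24*91 = 2184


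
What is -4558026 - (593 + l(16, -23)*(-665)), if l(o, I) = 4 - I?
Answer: -4540664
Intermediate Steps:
-4558026 - (593 + l(16, -23)*(-665)) = -4558026 - (593 + (4 - 1*(-23))*(-665)) = -4558026 - (593 + (4 + 23)*(-665)) = -4558026 - (593 + 27*(-665)) = -4558026 - (593 - 17955) = -4558026 - 1*(-17362) = -4558026 + 17362 = -4540664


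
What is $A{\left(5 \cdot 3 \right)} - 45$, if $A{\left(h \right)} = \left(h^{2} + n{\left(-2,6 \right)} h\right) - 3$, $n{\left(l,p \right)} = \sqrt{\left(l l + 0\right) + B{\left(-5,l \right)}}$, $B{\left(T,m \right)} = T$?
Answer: $177 + 15 i \approx 177.0 + 15.0 i$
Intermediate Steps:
$n{\left(l,p \right)} = \sqrt{-5 + l^{2}}$ ($n{\left(l,p \right)} = \sqrt{\left(l l + 0\right) - 5} = \sqrt{\left(l^{2} + 0\right) - 5} = \sqrt{l^{2} - 5} = \sqrt{-5 + l^{2}}$)
$A{\left(h \right)} = -3 + h^{2} + i h$ ($A{\left(h \right)} = \left(h^{2} + \sqrt{-5 + \left(-2\right)^{2}} h\right) - 3 = \left(h^{2} + \sqrt{-5 + 4} h\right) - 3 = \left(h^{2} + \sqrt{-1} h\right) - 3 = \left(h^{2} + i h\right) - 3 = -3 + h^{2} + i h$)
$A{\left(5 \cdot 3 \right)} - 45 = \left(-3 + \left(5 \cdot 3\right)^{2} + i 5 \cdot 3\right) - 45 = \left(-3 + 15^{2} + i 15\right) - 45 = \left(-3 + 225 + 15 i\right) - 45 = \left(222 + 15 i\right) - 45 = 177 + 15 i$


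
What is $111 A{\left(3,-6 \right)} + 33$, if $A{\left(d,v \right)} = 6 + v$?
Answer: $33$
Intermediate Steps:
$111 A{\left(3,-6 \right)} + 33 = 111 \left(6 - 6\right) + 33 = 111 \cdot 0 + 33 = 0 + 33 = 33$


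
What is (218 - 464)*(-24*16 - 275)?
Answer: 162114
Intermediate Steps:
(218 - 464)*(-24*16 - 275) = -246*(-384 - 275) = -246*(-659) = 162114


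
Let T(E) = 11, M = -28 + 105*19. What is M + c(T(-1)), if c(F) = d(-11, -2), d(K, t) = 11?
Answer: 1978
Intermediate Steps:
M = 1967 (M = -28 + 1995 = 1967)
c(F) = 11
M + c(T(-1)) = 1967 + 11 = 1978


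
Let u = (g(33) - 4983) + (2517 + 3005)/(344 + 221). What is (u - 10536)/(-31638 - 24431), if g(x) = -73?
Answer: 8803958/31678985 ≈ 0.27791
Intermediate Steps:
u = -2851118/565 (u = (-73 - 4983) + (2517 + 3005)/(344 + 221) = -5056 + 5522/565 = -2851118/565 ≈ -5046.2)
(u - 10536)/(-31638 - 24431) = (-2851118/565 - 10536)/(-31638 - 24431) = -8803958/565/(-56069) = -8803958/565*(-1/56069) = 8803958/31678985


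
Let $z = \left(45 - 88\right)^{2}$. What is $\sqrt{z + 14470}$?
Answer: $\sqrt{16319} \approx 127.75$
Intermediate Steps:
$z = 1849$ ($z = \left(-43\right)^{2} = 1849$)
$\sqrt{z + 14470} = \sqrt{1849 + 14470} = \sqrt{16319}$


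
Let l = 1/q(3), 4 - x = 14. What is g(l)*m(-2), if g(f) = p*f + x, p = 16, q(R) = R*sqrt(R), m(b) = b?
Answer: 20 - 32*sqrt(3)/9 ≈ 13.842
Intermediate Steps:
x = -10 (x = 4 - 1*14 = 4 - 14 = -10)
q(R) = R**(3/2)
l = sqrt(3)/9 (l = 1/(3**(3/2)) = 1/(3*sqrt(3)) = sqrt(3)/9 ≈ 0.19245)
g(f) = -10 + 16*f (g(f) = 16*f - 10 = -10 + 16*f)
g(l)*m(-2) = (-10 + 16*(sqrt(3)/9))*(-2) = (-10 + 16*sqrt(3)/9)*(-2) = 20 - 32*sqrt(3)/9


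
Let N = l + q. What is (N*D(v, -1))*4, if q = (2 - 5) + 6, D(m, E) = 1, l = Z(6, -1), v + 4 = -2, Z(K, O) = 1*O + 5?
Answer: 28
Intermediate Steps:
Z(K, O) = 5 + O (Z(K, O) = O + 5 = 5 + O)
v = -6 (v = -4 - 2 = -6)
l = 4 (l = 5 - 1 = 4)
q = 3 (q = -3 + 6 = 3)
N = 7 (N = 4 + 3 = 7)
(N*D(v, -1))*4 = (7*1)*4 = 7*4 = 28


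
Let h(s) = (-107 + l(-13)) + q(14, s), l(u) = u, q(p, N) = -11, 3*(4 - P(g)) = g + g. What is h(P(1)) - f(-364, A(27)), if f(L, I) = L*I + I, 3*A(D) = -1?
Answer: -252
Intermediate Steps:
P(g) = 4 - 2*g/3 (P(g) = 4 - (g + g)/3 = 4 - 2*g/3)
A(D) = -⅓ (A(D) = (⅓)*(-1) = -⅓)
f(L, I) = I + I*L (f(L, I) = I*L + I = I + I*L)
h(s) = -131 (h(s) = (-107 - 13) - 11 = -120 - 11 = -131)
h(P(1)) - f(-364, A(27)) = -131 - (-1)*(1 - 364)/3 = -131 - (-1)*(-363)/3 = -131 - 1*121 = -131 - 121 = -252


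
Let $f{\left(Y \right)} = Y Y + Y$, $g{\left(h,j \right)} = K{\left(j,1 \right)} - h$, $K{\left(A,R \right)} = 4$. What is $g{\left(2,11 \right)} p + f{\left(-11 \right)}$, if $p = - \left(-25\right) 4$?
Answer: $310$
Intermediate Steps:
$g{\left(h,j \right)} = 4 - h$
$p = 100$ ($p = \left(-1\right) \left(-100\right) = 100$)
$f{\left(Y \right)} = Y + Y^{2}$ ($f{\left(Y \right)} = Y^{2} + Y = Y + Y^{2}$)
$g{\left(2,11 \right)} p + f{\left(-11 \right)} = \left(4 - 2\right) 100 - 11 \left(1 - 11\right) = \left(4 - 2\right) 100 - -110 = 2 \cdot 100 + 110 = 200 + 110 = 310$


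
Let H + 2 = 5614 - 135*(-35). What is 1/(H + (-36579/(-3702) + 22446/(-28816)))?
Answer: 8889736/91974114813 ≈ 9.6655e-5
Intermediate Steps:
H = 10337 (H = -2 + (5614 - 135*(-35)) = -2 + (5614 - 1*(-4725)) = -2 + (5614 + 4725) = -2 + 10339 = 10337)
1/(H + (-36579/(-3702) + 22446/(-28816))) = 1/(10337 + (-36579/(-3702) + 22446/(-28816))) = 1/(10337 + (-36579*(-1/3702) + 22446*(-1/28816))) = 1/(10337 + (12193/1234 - 11223/14408)) = 1/(10337 + 80913781/8889736) = 1/(91974114813/8889736) = 8889736/91974114813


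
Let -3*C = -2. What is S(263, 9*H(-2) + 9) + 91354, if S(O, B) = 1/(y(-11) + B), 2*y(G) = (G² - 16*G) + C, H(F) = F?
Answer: 76646012/839 ≈ 91354.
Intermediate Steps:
C = ⅔ (C = -⅓*(-2) = ⅔ ≈ 0.66667)
y(G) = ⅓ + G²/2 - 8*G (y(G) = ((G² - 16*G) + ⅔)/2 = (⅔ + G² - 16*G)/2 = ⅓ + G²/2 - 8*G)
S(O, B) = 1/(893/6 + B) (S(O, B) = 1/((⅓ + (½)*(-11)² - 8*(-11)) + B) = 1/((⅓ + (½)*121 + 88) + B) = 1/((⅓ + 121/2 + 88) + B) = 1/(893/6 + B))
S(263, 9*H(-2) + 9) + 91354 = 6/(893 + 6*(9*(-2) + 9)) + 91354 = 6/(893 + 6*(-18 + 9)) + 91354 = 6/(893 + 6*(-9)) + 91354 = 6/(893 - 54) + 91354 = 6/839 + 91354 = 76646012/839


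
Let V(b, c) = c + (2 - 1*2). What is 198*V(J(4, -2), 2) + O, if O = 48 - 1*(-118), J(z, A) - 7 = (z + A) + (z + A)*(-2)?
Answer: 562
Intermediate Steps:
J(z, A) = 7 - A - z (J(z, A) = 7 + ((z + A) + (z + A)*(-2)) = 7 + ((A + z) + (A + z)*(-2)) = 7 + ((A + z) + (-2*A - 2*z)) = 7 + (-A - z) = 7 - A - z)
V(b, c) = c (V(b, c) = c + (2 - 2) = c + 0 = c)
O = 166 (O = 48 + 118 = 166)
198*V(J(4, -2), 2) + O = 198*2 + 166 = 396 + 166 = 562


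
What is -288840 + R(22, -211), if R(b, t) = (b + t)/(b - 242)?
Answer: -63544611/220 ≈ -2.8884e+5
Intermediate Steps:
R(b, t) = (b + t)/(-242 + b)
-288840 + R(22, -211) = -288840 + (22 - 211)/(-242 + 22) = -288840 - 189/(-220) = -288840 - 1/220*(-189) = -288840 + 189/220 = -63544611/220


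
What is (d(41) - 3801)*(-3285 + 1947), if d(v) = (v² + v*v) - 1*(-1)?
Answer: 586044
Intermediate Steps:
d(v) = 1 + 2*v² (d(v) = (v² + v²) + 1 = 2*v² + 1 = 1 + 2*v²)
(d(41) - 3801)*(-3285 + 1947) = ((1 + 2*41²) - 3801)*(-3285 + 1947) = ((1 + 2*1681) - 3801)*(-1338) = ((1 + 3362) - 3801)*(-1338) = (3363 - 3801)*(-1338) = -438*(-1338) = 586044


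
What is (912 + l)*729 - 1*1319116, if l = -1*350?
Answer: -909418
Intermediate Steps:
l = -350
(912 + l)*729 - 1*1319116 = (912 - 350)*729 - 1*1319116 = 562*729 - 1319116 = 409698 - 1319116 = -909418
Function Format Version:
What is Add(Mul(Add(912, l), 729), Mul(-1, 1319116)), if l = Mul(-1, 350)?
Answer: -909418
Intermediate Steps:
l = -350
Add(Mul(Add(912, l), 729), Mul(-1, 1319116)) = Add(Mul(Add(912, -350), 729), Mul(-1, 1319116)) = Add(Mul(562, 729), -1319116) = Add(409698, -1319116) = -909418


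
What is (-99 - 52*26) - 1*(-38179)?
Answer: 36728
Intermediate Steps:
(-99 - 52*26) - 1*(-38179) = (-99 - 1352) + 38179 = -1451 + 38179 = 36728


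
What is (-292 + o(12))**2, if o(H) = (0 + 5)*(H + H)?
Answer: 29584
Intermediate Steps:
o(H) = 10*H (o(H) = 5*(2*H) = 10*H)
(-292 + o(12))**2 = (-292 + 10*12)**2 = (-292 + 120)**2 = (-172)**2 = 29584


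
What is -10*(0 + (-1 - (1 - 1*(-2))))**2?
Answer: -160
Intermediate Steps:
-10*(0 + (-1 - (1 - 1*(-2))))**2 = -10*(0 + (-1 - (1 + 2)))**2 = -10*(0 + (-1 - 1*3))**2 = -10*(0 + (-1 - 3))**2 = -10*(0 - 4)**2 = -10*(-4)**2 = -10*16 = -160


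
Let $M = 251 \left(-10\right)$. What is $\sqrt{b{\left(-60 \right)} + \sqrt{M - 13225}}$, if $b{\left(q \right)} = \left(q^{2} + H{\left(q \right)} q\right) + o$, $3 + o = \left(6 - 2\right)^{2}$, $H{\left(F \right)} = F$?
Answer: $\sqrt{7213 + i \sqrt{15735}} \approx 84.933 + 0.7385 i$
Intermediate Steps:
$o = 13$ ($o = -3 + \left(6 - 2\right)^{2} = -3 + 4^{2} = -3 + 16 = 13$)
$b{\left(q \right)} = 13 + 2 q^{2}$ ($b{\left(q \right)} = \left(q^{2} + q q\right) + 13 = \left(q^{2} + q^{2}\right) + 13 = 2 q^{2} + 13 = 13 + 2 q^{2}$)
$M = -2510$
$\sqrt{b{\left(-60 \right)} + \sqrt{M - 13225}} = \sqrt{\left(13 + 2 \left(-60\right)^{2}\right) + \sqrt{-2510 - 13225}} = \sqrt{\left(13 + 2 \cdot 3600\right) + \sqrt{-15735}} = \sqrt{\left(13 + 7200\right) + i \sqrt{15735}} = \sqrt{7213 + i \sqrt{15735}}$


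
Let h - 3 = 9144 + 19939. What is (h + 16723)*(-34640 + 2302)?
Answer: -1481371442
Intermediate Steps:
h = 29086 (h = 3 + (9144 + 19939) = 3 + 29083 = 29086)
(h + 16723)*(-34640 + 2302) = (29086 + 16723)*(-34640 + 2302) = 45809*(-32338) = -1481371442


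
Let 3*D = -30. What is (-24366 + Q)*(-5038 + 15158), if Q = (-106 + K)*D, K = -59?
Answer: -229885920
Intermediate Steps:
D = -10 (D = (1/3)*(-30) = -10)
Q = 1650 (Q = (-106 - 59)*(-10) = -165*(-10) = 1650)
(-24366 + Q)*(-5038 + 15158) = (-24366 + 1650)*(-5038 + 15158) = -22716*10120 = -229885920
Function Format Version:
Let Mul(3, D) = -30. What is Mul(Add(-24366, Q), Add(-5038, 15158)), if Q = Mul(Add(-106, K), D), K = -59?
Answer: -229885920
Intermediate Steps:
D = -10 (D = Mul(Rational(1, 3), -30) = -10)
Q = 1650 (Q = Mul(Add(-106, -59), -10) = Mul(-165, -10) = 1650)
Mul(Add(-24366, Q), Add(-5038, 15158)) = Mul(Add(-24366, 1650), Add(-5038, 15158)) = Mul(-22716, 10120) = -229885920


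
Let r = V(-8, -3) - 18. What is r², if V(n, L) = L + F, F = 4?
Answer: 289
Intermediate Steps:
V(n, L) = 4 + L (V(n, L) = L + 4 = 4 + L)
r = -17 (r = (4 - 3) - 18 = 1 - 18 = -17)
r² = (-17)² = 289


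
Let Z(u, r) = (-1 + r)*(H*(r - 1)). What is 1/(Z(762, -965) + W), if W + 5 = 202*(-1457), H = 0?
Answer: -1/294319 ≈ -3.3977e-6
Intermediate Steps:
W = -294319 (W = -5 + 202*(-1457) = -5 - 294314 = -294319)
Z(u, r) = 0 (Z(u, r) = (-1 + r)*(0*(r - 1)) = (-1 + r)*(0*(-1 + r)) = (-1 + r)*0 = 0)
1/(Z(762, -965) + W) = 1/(0 - 294319) = 1/(-294319) = -1/294319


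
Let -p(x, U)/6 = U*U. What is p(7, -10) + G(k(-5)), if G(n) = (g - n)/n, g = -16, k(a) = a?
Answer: -2989/5 ≈ -597.80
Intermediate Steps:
p(x, U) = -6*U**2 (p(x, U) = -6*U*U = -6*U**2)
G(n) = (-16 - n)/n
p(7, -10) + G(k(-5)) = -6*(-10)**2 + (-16 - 1*(-5))/(-5) = -6*100 - (-16 + 5)/5 = -600 - 1/5*(-11) = -600 + 11/5 = -2989/5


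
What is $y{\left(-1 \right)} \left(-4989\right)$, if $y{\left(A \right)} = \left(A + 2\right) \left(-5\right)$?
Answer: $24945$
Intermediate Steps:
$y{\left(A \right)} = -10 - 5 A$ ($y{\left(A \right)} = \left(2 + A\right) \left(-5\right) = -10 - 5 A$)
$y{\left(-1 \right)} \left(-4989\right) = \left(-10 - -5\right) \left(-4989\right) = \left(-10 + 5\right) \left(-4989\right) = \left(-5\right) \left(-4989\right) = 24945$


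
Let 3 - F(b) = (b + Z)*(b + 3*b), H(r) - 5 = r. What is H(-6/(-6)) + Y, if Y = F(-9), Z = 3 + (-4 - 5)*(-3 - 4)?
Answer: 2061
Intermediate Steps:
H(r) = 5 + r
Z = 66 (Z = 3 - 9*(-7) = 3 + 63 = 66)
F(b) = 3 - 4*b*(66 + b) (F(b) = 3 - (b + 66)*(b + 3*b) = 3 - (66 + b)*4*b = 3 - 4*b*(66 + b))
Y = 2055 (Y = 3 - 264*(-9) - 4*(-9)² = 3 + 2376 - 4*81 = 3 + 2376 - 324 = 2055)
H(-6/(-6)) + Y = (5 - 6/(-6)) + 2055 = (5 - 6*(-⅙)) + 2055 = (5 + 1) + 2055 = 6 + 2055 = 2061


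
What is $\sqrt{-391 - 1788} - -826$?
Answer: $826 + i \sqrt{2179} \approx 826.0 + 46.68 i$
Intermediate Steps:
$\sqrt{-391 - 1788} - -826 = \sqrt{-2179} + 826 = i \sqrt{2179} + 826 = 826 + i \sqrt{2179}$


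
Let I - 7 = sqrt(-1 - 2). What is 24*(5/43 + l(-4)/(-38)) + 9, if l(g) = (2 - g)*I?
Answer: -12039/817 - 72*I*sqrt(3)/19 ≈ -14.736 - 6.5636*I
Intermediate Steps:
I = 7 + I*sqrt(3) (I = 7 + sqrt(-1 - 2) = 7 + sqrt(-3) = 7 + I*sqrt(3) ≈ 7.0 + 1.732*I)
l(g) = (2 - g)*(7 + I*sqrt(3))
24*(5/43 + l(-4)/(-38)) + 9 = 24*(5/43 - (-2 - 4)*(7 + I*sqrt(3))/(-38)) + 9 = 24*(5*(1/43) - 1*(-6)*(7 + I*sqrt(3))*(-1/38)) + 9 = 24*(5/43 + (42 + 6*I*sqrt(3))*(-1/38)) + 9 = 24*(5/43 + (-21/19 - 3*I*sqrt(3)/19)) + 9 = 24*(-808/817 - 3*I*sqrt(3)/19) + 9 = (-19392/817 - 72*I*sqrt(3)/19) + 9 = -12039/817 - 72*I*sqrt(3)/19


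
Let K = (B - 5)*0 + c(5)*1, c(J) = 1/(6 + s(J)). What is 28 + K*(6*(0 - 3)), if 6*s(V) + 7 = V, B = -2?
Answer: 422/17 ≈ 24.824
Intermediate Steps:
s(V) = -7/6 + V/6
c(J) = 1/(29/6 + J/6) (c(J) = 1/(6 + (-7/6 + J/6)) = 1/(29/6 + J/6))
K = 3/17 (K = (-2 - 5)*0 + (6/(29 + 5))*1 = -7*0 + (6/34)*1 = 0 + (6*(1/34))*1 = 0 + (3/17)*1 = 0 + 3/17 = 3/17 ≈ 0.17647)
28 + K*(6*(0 - 3)) = 28 + 3*(6*(0 - 3))/17 = 28 + 3*(6*(-3))/17 = 28 + (3/17)*(-18) = 28 - 54/17 = 422/17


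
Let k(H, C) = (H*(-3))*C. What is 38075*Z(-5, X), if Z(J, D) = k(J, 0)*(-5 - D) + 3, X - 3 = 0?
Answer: 114225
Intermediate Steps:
k(H, C) = -3*C*H (k(H, C) = (-3*H)*C = -3*C*H)
X = 3 (X = 3 + 0 = 3)
Z(J, D) = 3 (Z(J, D) = (-3*0*J)*(-5 - D) + 3 = 0*(-5 - D) + 3 = 0 + 3 = 3)
38075*Z(-5, X) = 38075*3 = 114225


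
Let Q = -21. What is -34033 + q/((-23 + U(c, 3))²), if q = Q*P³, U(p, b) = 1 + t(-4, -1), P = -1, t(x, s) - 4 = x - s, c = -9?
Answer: -714692/21 ≈ -34033.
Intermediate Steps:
t(x, s) = 4 + x - s (t(x, s) = 4 + (x - s) = 4 + x - s)
U(p, b) = 2 (U(p, b) = 1 + (4 - 4 - 1*(-1)) = 1 + (4 - 4 + 1) = 1 + 1 = 2)
q = 21 (q = -21*(-1)³ = -21*(-1) = 21)
-34033 + q/((-23 + U(c, 3))²) = -34033 + 21/((-23 + 2)²) = -34033 + 21/((-21)²) = -34033 + 21/441 = -34033 + 21*(1/441) = -34033 + 1/21 = -714692/21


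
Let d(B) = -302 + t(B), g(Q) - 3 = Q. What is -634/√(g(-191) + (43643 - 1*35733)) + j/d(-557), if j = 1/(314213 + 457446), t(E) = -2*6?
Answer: -1/242300926 - 317*√858/1287 ≈ -7.2148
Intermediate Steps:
t(E) = -12
g(Q) = 3 + Q
d(B) = -314 (d(B) = -302 - 12 = -314)
j = 1/771659 ≈ 1.2959e-6
-634/√(g(-191) + (43643 - 1*35733)) + j/d(-557) = -634/√((3 - 191) + (43643 - 1*35733)) + (1/771659)/(-314) = -634/√(-188 + (43643 - 35733)) + (1/771659)*(-1/314) = -634/√(-188 + 7910) - 1/242300926 = -634*√858/2574 - 1/242300926 = -317*√858/1287 - 1/242300926 = -1/242300926 - 317*√858/1287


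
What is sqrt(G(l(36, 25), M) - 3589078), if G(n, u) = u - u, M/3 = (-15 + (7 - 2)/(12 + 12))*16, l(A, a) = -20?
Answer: I*sqrt(3589078) ≈ 1894.5*I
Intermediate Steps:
M = -710 (M = 3*((-15 + (7 - 2)/(12 + 12))*16) = 3*((-15 + 5/24)*16) = 3*(-355/24*16) = 3*(-710/3) = -710)
G(n, u) = 0
sqrt(G(l(36, 25), M) - 3589078) = sqrt(0 - 3589078) = sqrt(-3589078) = I*sqrt(3589078)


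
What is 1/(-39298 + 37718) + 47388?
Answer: 74873039/1580 ≈ 47388.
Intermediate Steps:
1/(-39298 + 37718) + 47388 = 1/(-1580) + 47388 = -1/1580 + 47388 = 74873039/1580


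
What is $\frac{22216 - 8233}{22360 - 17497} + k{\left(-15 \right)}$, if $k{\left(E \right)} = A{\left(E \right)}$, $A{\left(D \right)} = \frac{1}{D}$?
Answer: $\frac{68294}{24315} \approx 2.8087$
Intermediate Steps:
$k{\left(E \right)} = \frac{1}{E}$
$\frac{22216 - 8233}{22360 - 17497} + k{\left(-15 \right)} = \frac{22216 - 8233}{22360 - 17497} + \frac{1}{-15} = \frac{13983}{4863} - \frac{1}{15} = 13983 \cdot \frac{1}{4863} - \frac{1}{15} = \frac{4661}{1621} - \frac{1}{15} = \frac{68294}{24315}$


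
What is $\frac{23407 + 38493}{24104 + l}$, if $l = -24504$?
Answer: $- \frac{619}{4} \approx -154.75$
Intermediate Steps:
$\frac{23407 + 38493}{24104 + l} = \frac{23407 + 38493}{24104 - 24504} = \frac{61900}{-400} = 61900 \left(- \frac{1}{400}\right) = - \frac{619}{4}$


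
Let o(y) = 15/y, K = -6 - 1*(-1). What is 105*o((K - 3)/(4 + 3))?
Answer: -11025/8 ≈ -1378.1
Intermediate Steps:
K = -5 (K = -6 + 1 = -5)
105*o((K - 3)/(4 + 3)) = 105*(15/(((-5 - 3)/(4 + 3)))) = 105*(15/((-8/7))) = 105*(15/((-8*⅐))) = 105*(15/(-8/7)) = 105*(15*(-7/8)) = 105*(-105/8) = -11025/8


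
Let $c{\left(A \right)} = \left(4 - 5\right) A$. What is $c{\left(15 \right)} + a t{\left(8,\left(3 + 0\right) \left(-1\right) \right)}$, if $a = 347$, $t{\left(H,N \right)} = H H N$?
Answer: $-66639$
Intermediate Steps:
$t{\left(H,N \right)} = N H^{2}$ ($t{\left(H,N \right)} = H^{2} N = N H^{2}$)
$c{\left(A \right)} = - A$
$c{\left(15 \right)} + a t{\left(8,\left(3 + 0\right) \left(-1\right) \right)} = \left(-1\right) 15 + 347 \left(3 + 0\right) \left(-1\right) 8^{2} = -15 + 347 \cdot 3 \left(-1\right) 64 = -15 + 347 \left(\left(-3\right) 64\right) = -15 + 347 \left(-192\right) = -15 - 66624 = -66639$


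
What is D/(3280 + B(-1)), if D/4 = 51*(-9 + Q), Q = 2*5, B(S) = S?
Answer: 68/1093 ≈ 0.062214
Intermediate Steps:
Q = 10
D = 204 (D = 4*(51*(-9 + 10)) = 4*(51*1) = 4*51 = 204)
D/(3280 + B(-1)) = 204/(3280 - 1) = 204/3279 = 204*(1/3279) = 68/1093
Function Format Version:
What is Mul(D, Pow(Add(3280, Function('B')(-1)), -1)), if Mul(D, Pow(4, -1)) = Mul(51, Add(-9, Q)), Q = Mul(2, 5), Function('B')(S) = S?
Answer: Rational(68, 1093) ≈ 0.062214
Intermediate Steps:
Q = 10
D = 204 (D = Mul(4, Mul(51, Add(-9, 10))) = Mul(4, Mul(51, 1)) = Mul(4, 51) = 204)
Mul(D, Pow(Add(3280, Function('B')(-1)), -1)) = Mul(204, Pow(Add(3280, -1), -1)) = Mul(204, Pow(3279, -1)) = Mul(204, Rational(1, 3279)) = Rational(68, 1093)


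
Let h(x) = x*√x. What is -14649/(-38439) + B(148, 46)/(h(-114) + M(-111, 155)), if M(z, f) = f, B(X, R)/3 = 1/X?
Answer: 1088056585241/2855046628356 + 171*I*√114/111412106 ≈ 0.3811 + 1.6388e-5*I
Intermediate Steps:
B(X, R) = 3/X
h(x) = x^(3/2)
-14649/(-38439) + B(148, 46)/(h(-114) + M(-111, 155)) = -14649/(-38439) + (3/148)/((-114)^(3/2) + 155) = -14649*(-1/38439) + (3*(1/148))/(-114*I*√114 + 155) = 4883/12813 + 3/(148*(155 - 114*I*√114))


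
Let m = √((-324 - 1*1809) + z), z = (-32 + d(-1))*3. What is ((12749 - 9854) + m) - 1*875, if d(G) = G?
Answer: 2020 + 6*I*√62 ≈ 2020.0 + 47.244*I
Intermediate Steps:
z = -99 (z = (-32 - 1)*3 = -33*3 = -99)
m = 6*I*√62 (m = √((-324 - 1*1809) - 99) = √((-324 - 1809) - 99) = √(-2133 - 99) = √(-2232) = 6*I*√62 ≈ 47.244*I)
((12749 - 9854) + m) - 1*875 = ((12749 - 9854) + 6*I*√62) - 1*875 = (2895 + 6*I*√62) - 875 = 2020 + 6*I*√62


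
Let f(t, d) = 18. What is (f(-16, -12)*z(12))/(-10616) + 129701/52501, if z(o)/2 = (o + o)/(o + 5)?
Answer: 2920254751/1184370059 ≈ 2.4657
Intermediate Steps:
z(o) = 4*o/(5 + o) (z(o) = 2*((o + o)/(o + 5)) = 2*((2*o)/(5 + o)) = 2*(2*o/(5 + o)) = 4*o/(5 + o))
(f(-16, -12)*z(12))/(-10616) + 129701/52501 = (18*(4*12/(5 + 12)))/(-10616) + 129701/52501 = (18*(4*12/17))*(-1/10616) + 129701*(1/52501) = (18*(4*12*(1/17)))*(-1/10616) + 129701/52501 = (18*(48/17))*(-1/10616) + 129701/52501 = (864/17)*(-1/10616) + 129701/52501 = -108/22559 + 129701/52501 = 2920254751/1184370059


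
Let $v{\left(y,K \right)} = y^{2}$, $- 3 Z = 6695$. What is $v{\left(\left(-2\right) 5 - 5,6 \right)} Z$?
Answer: $-502125$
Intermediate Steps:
$Z = - \frac{6695}{3}$ ($Z = \left(- \frac{1}{3}\right) 6695 = - \frac{6695}{3} \approx -2231.7$)
$v{\left(\left(-2\right) 5 - 5,6 \right)} Z = \left(\left(-2\right) 5 - 5\right)^{2} \left(- \frac{6695}{3}\right) = \left(-10 - 5\right)^{2} \left(- \frac{6695}{3}\right) = \left(-15\right)^{2} \left(- \frac{6695}{3}\right) = 225 \left(- \frac{6695}{3}\right) = -502125$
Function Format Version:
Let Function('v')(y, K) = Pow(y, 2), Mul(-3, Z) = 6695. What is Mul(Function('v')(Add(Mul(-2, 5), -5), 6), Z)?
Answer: -502125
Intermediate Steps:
Z = Rational(-6695, 3) (Z = Mul(Rational(-1, 3), 6695) = Rational(-6695, 3) ≈ -2231.7)
Mul(Function('v')(Add(Mul(-2, 5), -5), 6), Z) = Mul(Pow(Add(Mul(-2, 5), -5), 2), Rational(-6695, 3)) = Mul(Pow(Add(-10, -5), 2), Rational(-6695, 3)) = Mul(Pow(-15, 2), Rational(-6695, 3)) = Mul(225, Rational(-6695, 3)) = -502125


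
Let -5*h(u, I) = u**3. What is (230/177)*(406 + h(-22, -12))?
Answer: 194396/59 ≈ 3294.8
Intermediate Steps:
h(u, I) = -u**3/5
(230/177)*(406 + h(-22, -12)) = (230/177)*(406 - 1/5*(-22)**3) = (230*(1/177))*(406 - 1/5*(-10648)) = 230*(406 + 10648/5)/177 = (230/177)*(12678/5) = 194396/59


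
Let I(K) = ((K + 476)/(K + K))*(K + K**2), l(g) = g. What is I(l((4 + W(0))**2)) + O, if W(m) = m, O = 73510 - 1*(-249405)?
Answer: 327097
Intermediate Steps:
O = 322915 (O = 73510 + 249405 = 322915)
I(K) = (476 + K)*(K + K**2)/(2*K) (I(K) = ((476 + K)/((2*K)))*(K + K**2) = ((476 + K)*(1/(2*K)))*(K + K**2) = ((476 + K)/(2*K))*(K + K**2) = (476 + K)*(K + K**2)/(2*K))
I(l((4 + W(0))**2)) + O = (238 + ((4 + 0)**2)**2/2 + 477*(4 + 0)**2/2) + 322915 = (238 + (4**2)**2/2 + (477/2)*4**2) + 322915 = (238 + (1/2)*16**2 + (477/2)*16) + 322915 = (238 + (1/2)*256 + 3816) + 322915 = (238 + 128 + 3816) + 322915 = 4182 + 322915 = 327097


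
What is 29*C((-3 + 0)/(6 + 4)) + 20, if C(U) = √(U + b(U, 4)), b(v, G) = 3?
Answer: 20 + 87*√30/10 ≈ 67.652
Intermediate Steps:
C(U) = √(3 + U) (C(U) = √(U + 3) = √(3 + U))
29*C((-3 + 0)/(6 + 4)) + 20 = 29*√(3 + (-3 + 0)/(6 + 4)) + 20 = 29*√(3 - 3/10) + 20 = 29*√(27/10) + 20 = 29*(3*√30/10) + 20 = 87*√30/10 + 20 = 20 + 87*√30/10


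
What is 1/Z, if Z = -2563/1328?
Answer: -1328/2563 ≈ -0.51814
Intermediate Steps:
Z = -2563/1328 (Z = -2563*1/1328 = -2563/1328 ≈ -1.9300)
1/Z = 1/(-2563/1328) = -1328/2563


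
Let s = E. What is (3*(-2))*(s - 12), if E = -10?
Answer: 132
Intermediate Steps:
s = -10
(3*(-2))*(s - 12) = (3*(-2))*(-10 - 12) = -6*(-22) = 132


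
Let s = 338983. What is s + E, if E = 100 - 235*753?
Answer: 162128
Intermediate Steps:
E = -176855 (E = 100 - 176955 = -176855)
s + E = 338983 - 176855 = 162128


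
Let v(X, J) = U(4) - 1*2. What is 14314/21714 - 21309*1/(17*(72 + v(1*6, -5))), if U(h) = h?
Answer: -222348307/13658106 ≈ -16.280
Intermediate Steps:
v(X, J) = 2 (v(X, J) = 4 - 1*2 = 4 - 2 = 2)
14314/21714 - 21309*1/(17*(72 + v(1*6, -5))) = 14314/21714 - 21309*1/(17*(72 + 2)) = 14314*(1/21714) - 21309/(17*74) = 7157/10857 - 21309/1258 = -222348307/13658106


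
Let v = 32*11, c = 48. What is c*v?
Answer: 16896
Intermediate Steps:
v = 352
c*v = 48*352 = 16896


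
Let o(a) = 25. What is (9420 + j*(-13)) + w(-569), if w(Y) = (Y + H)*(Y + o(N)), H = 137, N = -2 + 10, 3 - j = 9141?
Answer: 363222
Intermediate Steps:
j = -9138 (j = 3 - 1*9141 = 3 - 9141 = -9138)
N = 8
w(Y) = (25 + Y)*(137 + Y) (w(Y) = (Y + 137)*(Y + 25) = (137 + Y)*(25 + Y) = (25 + Y)*(137 + Y))
(9420 + j*(-13)) + w(-569) = (9420 - 9138*(-13)) + (3425 + (-569)² + 162*(-569)) = (9420 + 118794) + (3425 + 323761 - 92178) = 128214 + 235008 = 363222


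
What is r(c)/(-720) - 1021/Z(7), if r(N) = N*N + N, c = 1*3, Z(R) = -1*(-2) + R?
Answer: -20423/180 ≈ -113.46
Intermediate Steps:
Z(R) = 2 + R
c = 3
r(N) = N + N² (r(N) = N² + N = N + N²)
r(c)/(-720) - 1021/Z(7) = (3*(1 + 3))/(-720) - 1021/(2 + 7) = (3*4)*(-1/720) - 1021/9 = 12*(-1/720) - 1021*⅑ = -1/60 - 1021/9 = -20423/180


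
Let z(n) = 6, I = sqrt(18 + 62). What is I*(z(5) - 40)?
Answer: -136*sqrt(5) ≈ -304.11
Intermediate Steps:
I = 4*sqrt(5) (I = sqrt(80) = 4*sqrt(5) ≈ 8.9443)
I*(z(5) - 40) = (4*sqrt(5))*(6 - 40) = (4*sqrt(5))*(-34) = -136*sqrt(5)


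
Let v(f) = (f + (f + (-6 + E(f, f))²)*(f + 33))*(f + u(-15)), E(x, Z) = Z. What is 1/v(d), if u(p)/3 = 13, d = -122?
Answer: 1/120137520 ≈ 8.3238e-9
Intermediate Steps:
u(p) = 39 (u(p) = 3*13 = 39)
v(f) = (39 + f)*(f + (33 + f)*(f + (-6 + f)²)) (v(f) = (f + (f + (-6 + f)²)*(f + 33))*(f + 39) = (f + (f + (-6 + f)²)*(33 + f))*(39 + f) = (f + (33 + f)*(f + (-6 + f)²))*(39 + f) = (39 + f)*(f + (33 + f)*(f + (-6 + f)²)))
1/v(d) = 1/(46332 + (-122)⁴ - 11526*(-122) + 61*(-122)³ + 532*(-122)²) = 1/(46332 + 221533456 + 1406172 + 61*(-1815848) + 532*14884) = 1/(46332 + 221533456 + 1406172 - 110766728 + 7918288) = 1/120137520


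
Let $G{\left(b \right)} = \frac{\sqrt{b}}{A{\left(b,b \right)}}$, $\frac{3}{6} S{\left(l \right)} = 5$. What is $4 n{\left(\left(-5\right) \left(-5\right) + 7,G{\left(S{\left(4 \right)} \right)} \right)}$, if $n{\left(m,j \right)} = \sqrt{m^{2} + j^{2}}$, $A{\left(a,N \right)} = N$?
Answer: $\frac{14 \sqrt{2090}}{5} \approx 128.01$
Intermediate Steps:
$S{\left(l \right)} = 10$ ($S{\left(l \right)} = 2 \cdot 5 = 10$)
$G{\left(b \right)} = \frac{1}{\sqrt{b}}$ ($G{\left(b \right)} = \frac{\sqrt{b}}{b} = \frac{1}{\sqrt{b}}$)
$n{\left(m,j \right)} = \sqrt{j^{2} + m^{2}}$
$4 n{\left(\left(-5\right) \left(-5\right) + 7,G{\left(S{\left(4 \right)} \right)} \right)} = 4 \sqrt{\left(\frac{1}{\sqrt{10}}\right)^{2} + \left(\left(-5\right) \left(-5\right) + 7\right)^{2}} = 4 \sqrt{\left(\frac{\sqrt{10}}{10}\right)^{2} + \left(25 + 7\right)^{2}} = 4 \sqrt{\frac{1}{10} + 32^{2}} = 4 \sqrt{\frac{1}{10} + 1024} = 4 \sqrt{\frac{10241}{10}} = 4 \frac{7 \sqrt{2090}}{10} = \frac{14 \sqrt{2090}}{5}$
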